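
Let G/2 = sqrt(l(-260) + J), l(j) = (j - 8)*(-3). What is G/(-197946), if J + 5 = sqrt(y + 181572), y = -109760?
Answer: -sqrt(799 + 2*sqrt(17953))/98973 ≈ -0.00033004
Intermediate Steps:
l(j) = 24 - 3*j (l(j) = (-8 + j)*(-3) = 24 - 3*j)
J = -5 + 2*sqrt(17953) (J = -5 + sqrt(-109760 + 181572) = -5 + sqrt(71812) = -5 + 2*sqrt(17953) ≈ 262.98)
G = 2*sqrt(799 + 2*sqrt(17953)) (G = 2*sqrt((24 - 3*(-260)) + (-5 + 2*sqrt(17953))) = 2*sqrt((24 + 780) + (-5 + 2*sqrt(17953))) = 2*sqrt(804 + (-5 + 2*sqrt(17953))) = 2*sqrt(799 + 2*sqrt(17953)) ≈ 65.329)
G/(-197946) = (2*sqrt(799 + 2*sqrt(17953)))/(-197946) = (2*sqrt(799 + 2*sqrt(17953)))*(-1/197946) = -sqrt(799 + 2*sqrt(17953))/98973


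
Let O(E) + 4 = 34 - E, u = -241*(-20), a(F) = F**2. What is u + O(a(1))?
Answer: 4849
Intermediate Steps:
u = 4820
O(E) = 30 - E (O(E) = -4 + (34 - E) = 30 - E)
u + O(a(1)) = 4820 + (30 - 1*1**2) = 4820 + (30 - 1*1) = 4820 + (30 - 1) = 4820 + 29 = 4849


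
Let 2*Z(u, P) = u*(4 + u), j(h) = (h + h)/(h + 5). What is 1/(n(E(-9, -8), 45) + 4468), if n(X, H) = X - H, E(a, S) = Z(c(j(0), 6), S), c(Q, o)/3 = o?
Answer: 1/4621 ≈ 0.00021640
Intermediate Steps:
j(h) = 2*h/(5 + h) (j(h) = (2*h)/(5 + h) = 2*h/(5 + h))
c(Q, o) = 3*o
Z(u, P) = u*(4 + u)/2 (Z(u, P) = (u*(4 + u))/2 = u*(4 + u)/2)
E(a, S) = 198 (E(a, S) = (3*6)*(4 + 3*6)/2 = (½)*18*(4 + 18) = (½)*18*22 = 198)
1/(n(E(-9, -8), 45) + 4468) = 1/((198 - 1*45) + 4468) = 1/((198 - 45) + 4468) = 1/(153 + 4468) = 1/4621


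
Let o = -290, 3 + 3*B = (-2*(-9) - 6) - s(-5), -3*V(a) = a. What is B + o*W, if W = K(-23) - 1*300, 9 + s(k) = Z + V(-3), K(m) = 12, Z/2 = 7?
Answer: 83521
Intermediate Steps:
Z = 14 (Z = 2*7 = 14)
V(a) = -a/3
s(k) = 6 (s(k) = -9 + (14 - ⅓*(-3)) = -9 + (14 + 1) = -9 + 15 = 6)
B = 1 (B = -1 + ((-2*(-9) - 6) - 1*6)/3 = -1 + ((18 - 6) - 6)/3 = -1 + (12 - 6)/3 = -1 + (⅓)*6 = -1 + 2 = 1)
W = -288 (W = 12 - 1*300 = 12 - 300 = -288)
B + o*W = 1 - 290*(-288) = 1 + 83520 = 83521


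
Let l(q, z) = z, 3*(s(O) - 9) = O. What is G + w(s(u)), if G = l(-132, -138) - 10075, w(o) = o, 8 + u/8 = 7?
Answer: -30620/3 ≈ -10207.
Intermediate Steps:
u = -8 (u = -64 + 8*7 = -64 + 56 = -8)
s(O) = 9 + O/3
G = -10213 (G = -138 - 10075 = -10213)
G + w(s(u)) = -10213 + (9 + (⅓)*(-8)) = -10213 + (9 - 8/3) = -10213 + 19/3 = -30620/3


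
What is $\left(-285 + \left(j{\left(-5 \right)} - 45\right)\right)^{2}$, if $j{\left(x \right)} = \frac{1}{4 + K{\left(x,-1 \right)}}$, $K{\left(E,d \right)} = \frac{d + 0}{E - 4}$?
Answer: $\frac{148864401}{1369} \approx 1.0874 \cdot 10^{5}$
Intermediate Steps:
$K{\left(E,d \right)} = \frac{d}{-4 + E}$
$j{\left(x \right)} = \frac{1}{4 - \frac{1}{-4 + x}}$
$\left(-285 + \left(j{\left(-5 \right)} - 45\right)\right)^{2} = \left(-285 - \left(45 - \frac{-4 - 5}{-17 + 4 \left(-5\right)}\right)\right)^{2} = \left(-285 - \left(45 - \frac{1}{-17 - 20} \left(-9\right)\right)\right)^{2} = \left(-285 - \left(45 - \frac{1}{-37} \left(-9\right)\right)\right)^{2} = \left(-285 - \frac{1656}{37}\right)^{2} = \left(- \frac{12201}{37}\right)^{2} = \frac{148864401}{1369}$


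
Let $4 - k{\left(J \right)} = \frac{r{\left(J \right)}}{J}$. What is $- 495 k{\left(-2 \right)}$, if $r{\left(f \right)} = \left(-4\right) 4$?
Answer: $1980$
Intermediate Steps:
$r{\left(f \right)} = -16$
$k{\left(J \right)} = 4 + \frac{16}{J}$ ($k{\left(J \right)} = 4 - - \frac{16}{J} = 4 + \frac{16}{J}$)
$- 495 k{\left(-2 \right)} = - 495 \left(4 + \frac{16}{-2}\right) = - 495 \left(4 + 16 \left(- \frac{1}{2}\right)\right) = - 495 \left(4 - 8\right) = \left(-495\right) \left(-4\right) = 1980$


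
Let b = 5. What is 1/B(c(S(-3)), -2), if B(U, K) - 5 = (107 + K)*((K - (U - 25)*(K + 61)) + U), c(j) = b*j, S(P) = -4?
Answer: 1/276470 ≈ 3.6170e-6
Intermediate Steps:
c(j) = 5*j
B(U, K) = 5 + (107 + K)*(K + U - (-25 + U)*(61 + K)) (B(U, K) = 5 + (107 + K)*((K - (U - 25)*(K + 61)) + U) = 5 + (107 + K)*((K - (-25 + U)*(61 + K)) + U) = 5 + (107 + K)*(K + U - (-25 + U)*(61 + K)))
1/B(c(S(-3)), -2) = 1/(163180 - 32100*(-4) + 26*(-2)**2 + 4307*(-2) - 1*5*(-4)*(-2)**2 - 167*(-2)*5*(-4)) = 1/(163180 - 6420*(-20) + 26*4 - 8614 - 1*(-20)*4 - 167*(-2)*(-20)) = 1/(163180 + 128400 + 104 - 8614 + 80 - 6680) = 1/276470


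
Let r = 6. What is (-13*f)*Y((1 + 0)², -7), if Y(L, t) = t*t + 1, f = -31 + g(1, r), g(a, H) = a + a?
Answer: 18850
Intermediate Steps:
g(a, H) = 2*a
f = -29 (f = -31 + 2*1 = -31 + 2 = -29)
Y(L, t) = 1 + t² (Y(L, t) = t² + 1 = 1 + t²)
(-13*f)*Y((1 + 0)², -7) = (-13*(-29))*(1 + (-7)²) = 377*(1 + 49) = 377*50 = 18850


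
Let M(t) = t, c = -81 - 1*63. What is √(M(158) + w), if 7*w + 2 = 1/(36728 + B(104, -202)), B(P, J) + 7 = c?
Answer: √10339113163351/256039 ≈ 12.558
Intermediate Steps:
c = -144 (c = -81 - 63 = -144)
B(P, J) = -151 (B(P, J) = -7 - 144 = -151)
w = -73153/256039 (w = -2/7 + 1/(7*(36728 - 151)) = -2/7 + (⅐)/36577 = -2/7 + (⅐)*(1/36577) = -2/7 + 1/256039 = -73153/256039 ≈ -0.28571)
√(M(158) + w) = √(158 - 73153/256039) = √(40381009/256039) = √10339113163351/256039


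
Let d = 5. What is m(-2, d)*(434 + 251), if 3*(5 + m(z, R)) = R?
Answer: -6850/3 ≈ -2283.3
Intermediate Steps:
m(z, R) = -5 + R/3
m(-2, d)*(434 + 251) = (-5 + (⅓)*5)*(434 + 251) = (-5 + 5/3)*685 = -10/3*685 = -6850/3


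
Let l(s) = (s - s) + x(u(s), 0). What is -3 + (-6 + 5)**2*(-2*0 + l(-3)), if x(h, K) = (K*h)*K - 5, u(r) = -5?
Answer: -8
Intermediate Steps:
x(h, K) = -5 + h*K**2 (x(h, K) = h*K**2 - 5 = -5 + h*K**2)
l(s) = -5 (l(s) = (s - s) + (-5 - 5*0**2) = 0 + (-5 - 5*0) = 0 + (-5 + 0) = 0 - 5 = -5)
-3 + (-6 + 5)**2*(-2*0 + l(-3)) = -3 + (-6 + 5)**2*(-2*0 - 5) = -3 + (-1)**2*(0 - 5) = -3 + 1*(-5) = -3 - 5 = -8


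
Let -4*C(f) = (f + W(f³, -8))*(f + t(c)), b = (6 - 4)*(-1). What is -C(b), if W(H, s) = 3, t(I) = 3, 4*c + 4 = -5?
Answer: ¼ ≈ 0.25000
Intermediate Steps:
c = -9/4 (c = -1 + (¼)*(-5) = -1 - 5/4 = -9/4 ≈ -2.2500)
b = -2 (b = 2*(-1) = -2)
C(f) = -(3 + f)²/4 (C(f) = -(f + 3)*(f + 3)/4 = -(3 + f)*(3 + f)/4 = -(3 + f)²/4)
-C(b) = -(-9/4 - 3/2*(-2) - ¼*(-2)²) = -(-9/4 + 3 - ¼*4) = -(-9/4 + 3 - 1) = -1*(-¼) = ¼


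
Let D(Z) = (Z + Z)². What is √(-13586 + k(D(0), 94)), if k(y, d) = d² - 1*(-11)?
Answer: I*√4739 ≈ 68.84*I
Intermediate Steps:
D(Z) = 4*Z² (D(Z) = (2*Z)² = 4*Z²)
k(y, d) = 11 + d² (k(y, d) = d² + 11 = 11 + d²)
√(-13586 + k(D(0), 94)) = √(-13586 + (11 + 94²)) = √(-13586 + (11 + 8836)) = √(-13586 + 8847) = √(-4739) = I*√4739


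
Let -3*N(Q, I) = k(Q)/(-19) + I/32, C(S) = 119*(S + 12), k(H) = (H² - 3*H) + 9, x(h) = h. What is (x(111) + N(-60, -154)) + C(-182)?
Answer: -18286441/912 ≈ -20051.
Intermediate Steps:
k(H) = 9 + H² - 3*H
C(S) = 1428 + 119*S (C(S) = 119*(12 + S) = 1428 + 119*S)
N(Q, I) = 3/19 - Q/19 - I/96 + Q²/57 (N(Q, I) = -((9 + Q² - 3*Q)/(-19) + I/32)/3 = -((9 + Q² - 3*Q)*(-1/19) + I*(1/32))/3 = -((-9/19 - Q²/19 + 3*Q/19) + I/32)/3 = -(-9/19 - Q²/19 + I/32 + 3*Q/19)/3 = 3/19 - Q/19 - I/96 + Q²/57)
(x(111) + N(-60, -154)) + C(-182) = (111 + (3/19 - 1/19*(-60) - 1/96*(-154) + (1/57)*(-60)²)) + (1428 + 119*(-182)) = (111 + (3/19 + 60/19 + 77/48 + (1/57)*3600)) + (1428 - 21658) = (111 + (3/19 + 60/19 + 77/48 + 1200/19)) - 20230 = (111 + 62087/912) - 20230 = 163319/912 - 20230 = -18286441/912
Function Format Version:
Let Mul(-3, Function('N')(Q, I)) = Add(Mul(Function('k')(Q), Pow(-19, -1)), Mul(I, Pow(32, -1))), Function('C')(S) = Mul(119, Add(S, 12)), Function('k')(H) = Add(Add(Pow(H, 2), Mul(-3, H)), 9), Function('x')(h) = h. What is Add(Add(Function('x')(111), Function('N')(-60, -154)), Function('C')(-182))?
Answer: Rational(-18286441, 912) ≈ -20051.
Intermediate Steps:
Function('k')(H) = Add(9, Pow(H, 2), Mul(-3, H))
Function('C')(S) = Add(1428, Mul(119, S)) (Function('C')(S) = Mul(119, Add(12, S)) = Add(1428, Mul(119, S)))
Function('N')(Q, I) = Add(Rational(3, 19), Mul(Rational(-1, 19), Q), Mul(Rational(-1, 96), I), Mul(Rational(1, 57), Pow(Q, 2))) (Function('N')(Q, I) = Mul(Rational(-1, 3), Add(Mul(Add(9, Pow(Q, 2), Mul(-3, Q)), Pow(-19, -1)), Mul(I, Pow(32, -1)))) = Mul(Rational(-1, 3), Add(Mul(Add(9, Pow(Q, 2), Mul(-3, Q)), Rational(-1, 19)), Mul(I, Rational(1, 32)))) = Mul(Rational(-1, 3), Add(Add(Rational(-9, 19), Mul(Rational(-1, 19), Pow(Q, 2)), Mul(Rational(3, 19), Q)), Mul(Rational(1, 32), I))) = Mul(Rational(-1, 3), Add(Rational(-9, 19), Mul(Rational(-1, 19), Pow(Q, 2)), Mul(Rational(1, 32), I), Mul(Rational(3, 19), Q))) = Add(Rational(3, 19), Mul(Rational(-1, 19), Q), Mul(Rational(-1, 96), I), Mul(Rational(1, 57), Pow(Q, 2))))
Add(Add(Function('x')(111), Function('N')(-60, -154)), Function('C')(-182)) = Add(Add(111, Add(Rational(3, 19), Mul(Rational(-1, 19), -60), Mul(Rational(-1, 96), -154), Mul(Rational(1, 57), Pow(-60, 2)))), Add(1428, Mul(119, -182))) = Add(Add(111, Add(Rational(3, 19), Rational(60, 19), Rational(77, 48), Mul(Rational(1, 57), 3600))), Add(1428, -21658)) = Add(Add(111, Add(Rational(3, 19), Rational(60, 19), Rational(77, 48), Rational(1200, 19))), -20230) = Add(Add(111, Rational(62087, 912)), -20230) = Add(Rational(163319, 912), -20230) = Rational(-18286441, 912)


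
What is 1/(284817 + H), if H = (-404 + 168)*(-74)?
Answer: 1/302281 ≈ 3.3082e-6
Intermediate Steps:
H = 17464 (H = -236*(-74) = 17464)
1/(284817 + H) = 1/(284817 + 17464) = 1/302281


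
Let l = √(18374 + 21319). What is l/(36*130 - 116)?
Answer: √39693/4564 ≈ 0.043653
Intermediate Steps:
l = √39693 ≈ 199.23
l/(36*130 - 116) = √39693/(36*130 - 116) = √39693/(4680 - 116) = √39693/4564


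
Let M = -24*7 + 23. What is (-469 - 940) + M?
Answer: -1554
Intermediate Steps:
M = -145 (M = -168 + 23 = -145)
(-469 - 940) + M = (-469 - 940) - 145 = -1409 - 145 = -1554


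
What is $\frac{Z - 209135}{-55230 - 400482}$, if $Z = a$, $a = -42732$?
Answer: $\frac{251867}{455712} \approx 0.55269$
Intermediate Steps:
$Z = -42732$
$\frac{Z - 209135}{-55230 - 400482} = \frac{-42732 - 209135}{-55230 - 400482} = - \frac{251867}{-455712} = \left(-251867\right) \left(- \frac{1}{455712}\right) = \frac{251867}{455712}$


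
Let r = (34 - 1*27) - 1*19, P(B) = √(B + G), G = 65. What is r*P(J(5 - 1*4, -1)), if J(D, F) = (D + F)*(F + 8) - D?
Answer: -96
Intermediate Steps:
J(D, F) = -D + (8 + F)*(D + F) (J(D, F) = (D + F)*(8 + F) - D = (8 + F)*(D + F) - D = -D + (8 + F)*(D + F))
P(B) = √(65 + B) (P(B) = √(B + 65) = √(65 + B))
r = -12 (r = (34 - 27) - 19 = 7 - 19 = -12)
r*P(J(5 - 1*4, -1)) = -12*√(65 + ((-1)² + 7*(5 - 1*4) + 8*(-1) + (5 - 1*4)*(-1))) = -12*√(65 + (1 + 7*(5 - 4) - 8 + (5 - 4)*(-1))) = -12*√(65 + (1 + 7*1 - 8 + 1*(-1))) = -12*√(65 + (1 + 7 - 8 - 1)) = -12*√(65 - 1) = -12*√64 = -12*8 = -96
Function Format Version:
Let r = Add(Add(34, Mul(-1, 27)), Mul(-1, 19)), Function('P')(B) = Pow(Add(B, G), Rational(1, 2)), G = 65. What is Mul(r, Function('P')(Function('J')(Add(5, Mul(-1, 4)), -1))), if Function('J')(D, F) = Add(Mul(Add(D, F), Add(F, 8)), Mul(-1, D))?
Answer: -96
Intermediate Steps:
Function('J')(D, F) = Add(Mul(-1, D), Mul(Add(8, F), Add(D, F))) (Function('J')(D, F) = Add(Mul(Add(D, F), Add(8, F)), Mul(-1, D)) = Add(Mul(Add(8, F), Add(D, F)), Mul(-1, D)) = Add(Mul(-1, D), Mul(Add(8, F), Add(D, F))))
Function('P')(B) = Pow(Add(65, B), Rational(1, 2)) (Function('P')(B) = Pow(Add(B, 65), Rational(1, 2)) = Pow(Add(65, B), Rational(1, 2)))
r = -12 (r = Add(Add(34, -27), -19) = Add(7, -19) = -12)
Mul(r, Function('P')(Function('J')(Add(5, Mul(-1, 4)), -1))) = Mul(-12, Pow(Add(65, Add(Pow(-1, 2), Mul(7, Add(5, Mul(-1, 4))), Mul(8, -1), Mul(Add(5, Mul(-1, 4)), -1))), Rational(1, 2))) = Mul(-12, Pow(Add(65, Add(1, Mul(7, Add(5, -4)), -8, Mul(Add(5, -4), -1))), Rational(1, 2))) = Mul(-12, Pow(Add(65, Add(1, Mul(7, 1), -8, Mul(1, -1))), Rational(1, 2))) = Mul(-12, Pow(Add(65, Add(1, 7, -8, -1)), Rational(1, 2))) = Mul(-12, Pow(Add(65, -1), Rational(1, 2))) = Mul(-12, Pow(64, Rational(1, 2))) = Mul(-12, 8) = -96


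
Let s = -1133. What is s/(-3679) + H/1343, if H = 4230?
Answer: 17083789/4940897 ≈ 3.4576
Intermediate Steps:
s/(-3679) + H/1343 = -1133/(-3679) + 4230/1343 = -1133*(-1/3679) + 4230*(1/1343) = 1133/3679 + 4230/1343 = 17083789/4940897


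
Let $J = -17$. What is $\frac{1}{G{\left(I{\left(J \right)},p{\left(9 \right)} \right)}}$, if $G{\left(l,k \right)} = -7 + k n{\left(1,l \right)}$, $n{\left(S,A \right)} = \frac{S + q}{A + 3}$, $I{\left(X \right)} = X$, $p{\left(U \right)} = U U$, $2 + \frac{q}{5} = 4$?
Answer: $- \frac{14}{989} \approx -0.014156$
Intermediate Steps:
$q = 10$ ($q = -10 + 5 \cdot 4 = -10 + 20 = 10$)
$p{\left(U \right)} = U^{2}$
$n{\left(S,A \right)} = \frac{10 + S}{3 + A}$ ($n{\left(S,A \right)} = \frac{S + 10}{A + 3} = \frac{10 + S}{3 + A}$)
$G{\left(l,k \right)} = -7 + \frac{11 k}{3 + l}$ ($G{\left(l,k \right)} = -7 + k \frac{10 + 1}{3 + l} = -7 + k \frac{1}{3 + l} 11 = -7 + k \frac{11}{3 + l} = -7 + \frac{11 k}{3 + l}$)
$\frac{1}{G{\left(I{\left(J \right)},p{\left(9 \right)} \right)}} = \frac{1}{\frac{1}{3 - 17} \left(-21 - -119 + 11 \cdot 9^{2}\right)} = \frac{1}{\frac{1}{-14} \left(-21 + 119 + 11 \cdot 81\right)} = \frac{1}{\left(- \frac{1}{14}\right) \left(-21 + 119 + 891\right)} = \frac{1}{\left(- \frac{1}{14}\right) 989} = \frac{1}{- \frac{989}{14}} = - \frac{14}{989}$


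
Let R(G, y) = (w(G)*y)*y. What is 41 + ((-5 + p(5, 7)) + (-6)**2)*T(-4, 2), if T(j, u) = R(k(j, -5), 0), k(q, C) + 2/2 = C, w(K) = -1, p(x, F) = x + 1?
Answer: 41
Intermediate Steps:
p(x, F) = 1 + x
k(q, C) = -1 + C
R(G, y) = -y**2 (R(G, y) = (-y)*y = -y**2)
T(j, u) = 0 (T(j, u) = -1*0**2 = -1*0 = 0)
41 + ((-5 + p(5, 7)) + (-6)**2)*T(-4, 2) = 41 + ((-5 + (1 + 5)) + (-6)**2)*0 = 41 + ((-5 + 6) + 36)*0 = 41 + (1 + 36)*0 = 41 + 37*0 = 41 + 0 = 41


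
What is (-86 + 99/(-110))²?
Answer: 755161/100 ≈ 7551.6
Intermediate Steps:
(-86 + 99/(-110))² = (-86 + 99*(-1/110))² = (-86 - 9/10)² = (-869/10)² = 755161/100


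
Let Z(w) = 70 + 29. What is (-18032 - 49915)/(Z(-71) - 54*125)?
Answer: 22649/2217 ≈ 10.216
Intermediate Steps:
Z(w) = 99
(-18032 - 49915)/(Z(-71) - 54*125) = (-18032 - 49915)/(99 - 54*125) = -67947/(99 - 6750) = -67947/(-6651) = -67947*(-1/6651) = 22649/2217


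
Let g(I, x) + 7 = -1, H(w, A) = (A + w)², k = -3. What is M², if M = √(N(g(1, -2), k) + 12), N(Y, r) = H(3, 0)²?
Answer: 93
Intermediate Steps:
g(I, x) = -8 (g(I, x) = -7 - 1 = -8)
N(Y, r) = 81 (N(Y, r) = ((0 + 3)²)² = (3²)² = 9² = 81)
M = √93 (M = √(81 + 12) = √93 ≈ 9.6436)
M² = (√93)² = 93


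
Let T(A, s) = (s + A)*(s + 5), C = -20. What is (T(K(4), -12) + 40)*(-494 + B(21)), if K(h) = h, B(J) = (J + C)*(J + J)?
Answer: -43392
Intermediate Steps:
B(J) = 2*J*(-20 + J) (B(J) = (J - 20)*(J + J) = (-20 + J)*(2*J) = 2*J*(-20 + J))
T(A, s) = (5 + s)*(A + s) (T(A, s) = (A + s)*(5 + s) = (5 + s)*(A + s))
(T(K(4), -12) + 40)*(-494 + B(21)) = (((-12)² + 5*4 + 5*(-12) + 4*(-12)) + 40)*(-494 + 2*21*(-20 + 21)) = ((144 + 20 - 60 - 48) + 40)*(-494 + 2*21*1) = (56 + 40)*(-494 + 42) = 96*(-452) = -43392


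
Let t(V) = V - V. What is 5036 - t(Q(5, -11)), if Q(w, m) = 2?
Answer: 5036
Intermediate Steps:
t(V) = 0
5036 - t(Q(5, -11)) = 5036 - 1*0 = 5036 + 0 = 5036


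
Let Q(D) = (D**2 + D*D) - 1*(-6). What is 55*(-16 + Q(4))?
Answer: 1210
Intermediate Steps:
Q(D) = 6 + 2*D**2 (Q(D) = (D**2 + D**2) + 6 = 2*D**2 + 6 = 6 + 2*D**2)
55*(-16 + Q(4)) = 55*(-16 + (6 + 2*4**2)) = 55*(-16 + (6 + 2*16)) = 55*(-16 + (6 + 32)) = 55*(-16 + 38) = 55*22 = 1210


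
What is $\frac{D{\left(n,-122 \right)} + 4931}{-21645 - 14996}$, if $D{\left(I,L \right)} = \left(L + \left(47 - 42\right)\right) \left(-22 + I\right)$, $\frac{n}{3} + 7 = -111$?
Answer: $- \frac{48923}{36641} \approx -1.3352$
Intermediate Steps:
$n = -354$ ($n = -21 + 3 \left(-111\right) = -21 - 333 = -354$)
$D{\left(I,L \right)} = \left(-22 + I\right) \left(5 + L\right)$ ($D{\left(I,L \right)} = \left(L + \left(47 - 42\right)\right) \left(-22 + I\right) = \left(L + 5\right) \left(-22 + I\right) = \left(5 + L\right) \left(-22 + I\right) = \left(-22 + I\right) \left(5 + L\right)$)
$\frac{D{\left(n,-122 \right)} + 4931}{-21645 - 14996} = \frac{\left(-110 - -2684 + 5 \left(-354\right) - -43188\right) + 4931}{-21645 - 14996} = \frac{\left(-110 + 2684 - 1770 + 43188\right) + 4931}{-36641} = \left(43992 + 4931\right) \left(- \frac{1}{36641}\right) = 48923 \left(- \frac{1}{36641}\right) = - \frac{48923}{36641}$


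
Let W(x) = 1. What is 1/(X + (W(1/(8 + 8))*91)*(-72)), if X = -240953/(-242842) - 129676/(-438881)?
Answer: -106578739802/698166662709919 ≈ -0.00015266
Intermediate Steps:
X = 137240472785/106578739802 (X = -240953*(-1/242842) - 129676*(-1/438881) = 240953/242842 + 129676/438881 = 137240472785/106578739802 ≈ 1.2877)
1/(X + (W(1/(8 + 8))*91)*(-72)) = 1/(137240472785/106578739802 + (1*91)*(-72)) = 1/(137240472785/106578739802 + 91*(-72)) = 1/(137240472785/106578739802 - 6552) = 1/(-698166662709919/106578739802) = -106578739802/698166662709919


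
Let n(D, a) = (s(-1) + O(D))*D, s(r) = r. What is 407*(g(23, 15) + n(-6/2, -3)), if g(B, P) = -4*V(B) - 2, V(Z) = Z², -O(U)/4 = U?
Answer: -875457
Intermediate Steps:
O(U) = -4*U
n(D, a) = D*(-1 - 4*D) (n(D, a) = (-1 - 4*D)*D = D*(-1 - 4*D))
g(B, P) = -2 - 4*B² (g(B, P) = -4*B² - 2 = -2 - 4*B²)
407*(g(23, 15) + n(-6/2, -3)) = 407*((-2 - 4*23²) - (-6/2)*(1 + 4*(-6/2))) = 407*((-2 - 4*529) - (-6*½)*(1 + 4*(-6*½))) = 407*((-2 - 2116) - 1*(-3)*(1 + 4*(-3))) = 407*(-2118 - 1*(-3)*(1 - 12)) = 407*(-2118 - 1*(-3)*(-11)) = 407*(-2118 - 33) = 407*(-2151) = -875457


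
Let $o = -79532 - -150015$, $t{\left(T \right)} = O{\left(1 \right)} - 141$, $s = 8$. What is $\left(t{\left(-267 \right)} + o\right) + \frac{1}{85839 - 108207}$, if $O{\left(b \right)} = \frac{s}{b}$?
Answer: $\frac{1573588799}{22368} \approx 70350.0$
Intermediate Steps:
$O{\left(b \right)} = \frac{8}{b}$
$t{\left(T \right)} = -133$ ($t{\left(T \right)} = \frac{8}{1} - 141 = 8 \cdot 1 - 141 = 8 - 141 = -133$)
$o = 70483$ ($o = -79532 + 150015 = 70483$)
$\left(t{\left(-267 \right)} + o\right) + \frac{1}{85839 - 108207} = \left(-133 + 70483\right) + \frac{1}{85839 - 108207} = 70350 + \frac{1}{-22368} = 70350 - \frac{1}{22368} = \frac{1573588799}{22368}$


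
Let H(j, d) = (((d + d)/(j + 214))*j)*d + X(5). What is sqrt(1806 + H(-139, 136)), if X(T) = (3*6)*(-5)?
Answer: 2*I*sqrt(3759891)/15 ≈ 258.54*I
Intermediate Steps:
X(T) = -90 (X(T) = 18*(-5) = -90)
H(j, d) = -90 + 2*j*d**2/(214 + j) (H(j, d) = (((d + d)/(j + 214))*j)*d - 90 = (((2*d)/(214 + j))*j)*d - 90 = ((2*d/(214 + j))*j)*d - 90 = (2*d*j/(214 + j))*d - 90 = 2*j*d**2/(214 + j) - 90 = -90 + 2*j*d**2/(214 + j))
sqrt(1806 + H(-139, 136)) = sqrt(1806 + 2*(-9630 - 45*(-139) - 139*136**2)/(214 - 139)) = sqrt(1806 + 2*(-9630 + 6255 - 139*18496)/75) = sqrt(1806 + 2*(1/75)*(-9630 + 6255 - 2570944)) = sqrt(1806 + 2*(1/75)*(-2574319)) = sqrt(1806 - 5148638/75) = sqrt(-5013188/75) = 2*I*sqrt(3759891)/15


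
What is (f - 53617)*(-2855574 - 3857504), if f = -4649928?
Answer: 31575264461510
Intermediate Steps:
(f - 53617)*(-2855574 - 3857504) = (-4649928 - 53617)*(-2855574 - 3857504) = -4703545*(-6713078) = 31575264461510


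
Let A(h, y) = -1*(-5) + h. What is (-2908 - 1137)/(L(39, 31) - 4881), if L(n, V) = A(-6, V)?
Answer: 4045/4882 ≈ 0.82855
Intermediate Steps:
A(h, y) = 5 + h
L(n, V) = -1 (L(n, V) = 5 - 6 = -1)
(-2908 - 1137)/(L(39, 31) - 4881) = (-2908 - 1137)/(-1 - 4881) = -4045/(-4882) = -4045*(-1/4882) = 4045/4882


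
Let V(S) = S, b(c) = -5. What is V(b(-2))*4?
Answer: -20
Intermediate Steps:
V(b(-2))*4 = -5*4 = -20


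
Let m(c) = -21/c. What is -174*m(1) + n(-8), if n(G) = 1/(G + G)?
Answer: 58463/16 ≈ 3653.9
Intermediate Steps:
n(G) = 1/(2*G)
-174*m(1) + n(-8) = -(-3654)/1 + (½)/(-8) = -(-3654) + (½)*(-⅛) = -174*(-21) - 1/16 = 3654 - 1/16 = 58463/16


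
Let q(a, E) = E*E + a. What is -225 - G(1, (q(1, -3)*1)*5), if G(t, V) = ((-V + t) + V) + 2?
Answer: -228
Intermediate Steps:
q(a, E) = a + E² (q(a, E) = E² + a = a + E²)
G(t, V) = 2 + t (G(t, V) = ((t - V) + V) + 2 = t + 2 = 2 + t)
-225 - G(1, (q(1, -3)*1)*5) = -225 - (2 + 1) = -225 - 1*3 = -225 - 3 = -228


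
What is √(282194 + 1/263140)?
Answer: √4884965770856385/131570 ≈ 531.22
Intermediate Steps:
√(282194 + 1/263140) = √(74256529161/263140) = √4884965770856385/131570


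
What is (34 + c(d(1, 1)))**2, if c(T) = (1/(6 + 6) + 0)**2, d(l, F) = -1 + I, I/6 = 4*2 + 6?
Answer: 23980609/20736 ≈ 1156.5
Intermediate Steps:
I = 84 (I = 6*(4*2 + 6) = 6*(8 + 6) = 6*14 = 84)
d(l, F) = 83 (d(l, F) = -1 + 84 = 83)
c(T) = 1/144 (c(T) = (1/12 + 0)**2 = (1/12)**2 = 1/144)
(34 + c(d(1, 1)))**2 = (34 + 1/144)**2 = (4897/144)**2 = 23980609/20736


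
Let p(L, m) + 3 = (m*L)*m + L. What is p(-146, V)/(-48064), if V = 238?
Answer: 8270173/48064 ≈ 172.07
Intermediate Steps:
p(L, m) = -3 + L + L*m² (p(L, m) = -3 + ((m*L)*m + L) = -3 + ((L*m)*m + L) = -3 + (L*m² + L) = -3 + (L + L*m²) = -3 + L + L*m²)
p(-146, V)/(-48064) = (-3 - 146 - 146*238²)/(-48064) = (-3 - 146 - 146*56644)*(-1/48064) = (-3 - 146 - 8270024)*(-1/48064) = -8270173*(-1/48064) = 8270173/48064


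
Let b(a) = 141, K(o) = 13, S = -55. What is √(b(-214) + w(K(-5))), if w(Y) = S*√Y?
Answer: √(141 - 55*√13) ≈ 7.57*I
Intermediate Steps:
w(Y) = -55*√Y
√(b(-214) + w(K(-5))) = √(141 - 55*√13)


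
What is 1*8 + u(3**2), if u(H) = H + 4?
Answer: 21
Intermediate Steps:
u(H) = 4 + H
1*8 + u(3**2) = 1*8 + (4 + 3**2) = 8 + (4 + 9) = 8 + 13 = 21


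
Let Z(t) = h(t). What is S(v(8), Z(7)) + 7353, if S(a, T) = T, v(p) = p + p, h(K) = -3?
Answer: 7350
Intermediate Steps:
v(p) = 2*p
Z(t) = -3
S(v(8), Z(7)) + 7353 = -3 + 7353 = 7350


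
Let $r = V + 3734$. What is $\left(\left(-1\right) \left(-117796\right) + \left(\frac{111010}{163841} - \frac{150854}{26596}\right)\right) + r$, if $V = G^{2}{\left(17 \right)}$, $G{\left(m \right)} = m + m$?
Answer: $\frac{267292175297821}{2178757618} \approx 1.2268 \cdot 10^{5}$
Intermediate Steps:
$G{\left(m \right)} = 2 m$
$V = 1156$ ($V = \left(2 \cdot 17\right)^{2} = 34^{2} = 1156$)
$r = 4890$ ($r = 1156 + 3734 = 4890$)
$\left(\left(-1\right) \left(-117796\right) + \left(\frac{111010}{163841} - \frac{150854}{26596}\right)\right) + r = \left(\left(-1\right) \left(-117796\right) + \left(\frac{111010}{163841} - \frac{150854}{26596}\right)\right) + 4890 = \left(117796 + \left(111010 \cdot \frac{1}{163841} - \frac{75427}{13298}\right)\right) + 4890 = \left(117796 + \left(\frac{111010}{163841} - \frac{75427}{13298}\right)\right) + 4890 = \left(117796 - \frac{10881824127}{2178757618}\right) + 4890 = \frac{256638050545801}{2178757618} + 4890 = \frac{267292175297821}{2178757618}$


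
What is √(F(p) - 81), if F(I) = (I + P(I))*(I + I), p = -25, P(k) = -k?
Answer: 9*I ≈ 9.0*I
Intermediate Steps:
F(I) = 0 (F(I) = (I - I)*(I + I) = 0*(2*I) = 0)
√(F(p) - 81) = √(0 - 81) = √(-81) = 9*I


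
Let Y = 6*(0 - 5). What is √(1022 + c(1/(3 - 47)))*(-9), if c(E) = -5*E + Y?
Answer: -9*√480183/22 ≈ -283.48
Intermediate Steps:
Y = -30 (Y = 6*(-5) = -30)
c(E) = -30 - 5*E (c(E) = -5*E - 30 = -30 - 5*E)
√(1022 + c(1/(3 - 47)))*(-9) = √(1022 + (-30 - 5/(3 - 47)))*(-9) = √(1022 + (-30 - 5/(-44)))*(-9) = √(1022 + (-30 - 5*(-1/44)))*(-9) = √(1022 + (-30 + 5/44))*(-9) = √(1022 - 1315/44)*(-9) = √(43653/44)*(-9) = (√480183/22)*(-9) = -9*√480183/22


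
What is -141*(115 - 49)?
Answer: -9306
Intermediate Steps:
-141*(115 - 49) = -141*66 = -9306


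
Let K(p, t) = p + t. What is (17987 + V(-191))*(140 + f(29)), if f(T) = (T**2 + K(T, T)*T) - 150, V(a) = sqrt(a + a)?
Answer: 45201331 + 2513*I*sqrt(382) ≈ 4.5201e+7 + 49116.0*I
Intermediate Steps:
V(a) = sqrt(2)*sqrt(a) (V(a) = sqrt(2*a) = sqrt(2)*sqrt(a))
f(T) = -150 + 3*T**2 (f(T) = (T**2 + (T + T)*T) - 150 = (T**2 + (2*T)*T) - 150 = (T**2 + 2*T**2) - 150 = 3*T**2 - 150 = -150 + 3*T**2)
(17987 + V(-191))*(140 + f(29)) = (17987 + sqrt(2)*sqrt(-191))*(140 + (-150 + 3*29**2)) = (17987 + sqrt(2)*(I*sqrt(191)))*(140 + (-150 + 3*841)) = (17987 + I*sqrt(382))*(140 + (-150 + 2523)) = (17987 + I*sqrt(382))*(140 + 2373) = (17987 + I*sqrt(382))*2513 = 45201331 + 2513*I*sqrt(382)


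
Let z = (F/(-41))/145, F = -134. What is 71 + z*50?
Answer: 85759/1189 ≈ 72.127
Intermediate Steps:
z = 134/5945 (z = -134/(-41)/145 = -134*(-1/41)*(1/145) = (134/41)*(1/145) = 134/5945 ≈ 0.022540)
71 + z*50 = 71 + (134/5945)*50 = 71 + 1340/1189 = 85759/1189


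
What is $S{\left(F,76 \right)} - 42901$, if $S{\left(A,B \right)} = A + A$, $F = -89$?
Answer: $-43079$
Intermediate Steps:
$S{\left(A,B \right)} = 2 A$
$S{\left(F,76 \right)} - 42901 = 2 \left(-89\right) - 42901 = -178 - 42901 = -43079$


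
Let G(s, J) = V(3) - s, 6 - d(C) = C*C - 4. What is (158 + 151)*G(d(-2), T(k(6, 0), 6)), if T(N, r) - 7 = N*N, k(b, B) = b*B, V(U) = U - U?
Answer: -1854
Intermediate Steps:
V(U) = 0
k(b, B) = B*b
T(N, r) = 7 + N**2 (T(N, r) = 7 + N*N = 7 + N**2)
d(C) = 10 - C**2 (d(C) = 6 - (C*C - 4) = 6 - (C**2 - 4) = 6 - (-4 + C**2) = 6 + (4 - C**2) = 10 - C**2)
G(s, J) = -s (G(s, J) = 0 - s = -s)
(158 + 151)*G(d(-2), T(k(6, 0), 6)) = (158 + 151)*(-(10 - 1*(-2)**2)) = 309*(-(10 - 1*4)) = 309*(-(10 - 4)) = 309*(-1*6) = 309*(-6) = -1854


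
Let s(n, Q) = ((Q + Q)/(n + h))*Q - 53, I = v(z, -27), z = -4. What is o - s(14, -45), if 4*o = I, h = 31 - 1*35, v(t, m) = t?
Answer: -353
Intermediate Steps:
I = -4
h = -4 (h = 31 - 35 = -4)
o = -1 (o = (1/4)*(-4) = -1)
s(n, Q) = -53 + 2*Q**2/(-4 + n) (s(n, Q) = ((Q + Q)/(n - 4))*Q - 53 = ((2*Q)/(-4 + n))*Q - 53 = (2*Q/(-4 + n))*Q - 53 = 2*Q**2/(-4 + n) - 53 = -53 + 2*Q**2/(-4 + n))
o - s(14, -45) = -1 - (212 - 53*14 + 2*(-45)**2)/(-4 + 14) = -1 - (212 - 742 + 2*2025)/10 = -1 - (212 - 742 + 4050)/10 = -1 - 3520/10 = -1 - 1*352 = -1 - 352 = -353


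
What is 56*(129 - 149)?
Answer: -1120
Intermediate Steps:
56*(129 - 149) = 56*(-20) = -1120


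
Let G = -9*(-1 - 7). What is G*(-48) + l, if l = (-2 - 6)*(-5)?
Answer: -3416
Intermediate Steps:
G = 72 (G = -9*(-8) = 72)
l = 40 (l = -8*(-5) = 40)
G*(-48) + l = 72*(-48) + 40 = -3456 + 40 = -3416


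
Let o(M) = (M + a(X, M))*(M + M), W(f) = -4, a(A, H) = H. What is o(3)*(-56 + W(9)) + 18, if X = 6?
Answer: -2142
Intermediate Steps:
o(M) = 4*M² (o(M) = (M + M)*(M + M) = (2*M)*(2*M) = 4*M²)
o(3)*(-56 + W(9)) + 18 = (4*3²)*(-56 - 4) + 18 = (4*9)*(-60) + 18 = 36*(-60) + 18 = -2160 + 18 = -2142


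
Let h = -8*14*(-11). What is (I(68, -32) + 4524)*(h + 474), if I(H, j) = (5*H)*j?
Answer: -10843336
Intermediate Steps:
h = 1232 (h = -112*(-11) = 1232)
I(H, j) = 5*H*j
(I(68, -32) + 4524)*(h + 474) = (5*68*(-32) + 4524)*(1232 + 474) = (-10880 + 4524)*1706 = -6356*1706 = -10843336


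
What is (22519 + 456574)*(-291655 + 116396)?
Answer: -83965360087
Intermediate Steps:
(22519 + 456574)*(-291655 + 116396) = 479093*(-175259) = -83965360087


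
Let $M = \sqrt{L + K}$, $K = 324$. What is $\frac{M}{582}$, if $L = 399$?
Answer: $\frac{\sqrt{723}}{582} \approx 0.0462$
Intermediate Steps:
$M = \sqrt{723}$ ($M = \sqrt{399 + 324} = \sqrt{723} \approx 26.889$)
$\frac{M}{582} = \frac{\sqrt{723}}{582}$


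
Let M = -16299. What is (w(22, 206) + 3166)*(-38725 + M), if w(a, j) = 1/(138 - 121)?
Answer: -2961556752/17 ≈ -1.7421e+8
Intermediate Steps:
w(a, j) = 1/17
(w(22, 206) + 3166)*(-38725 + M) = (1/17 + 3166)*(-38725 - 16299) = (53823/17)*(-55024) = -2961556752/17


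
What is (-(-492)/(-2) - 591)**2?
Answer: 700569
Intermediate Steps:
(-(-492)/(-2) - 591)**2 = (-(-492)*(-1)/2 - 591)**2 = (-41*6 - 591)**2 = (-246 - 591)**2 = (-837)**2 = 700569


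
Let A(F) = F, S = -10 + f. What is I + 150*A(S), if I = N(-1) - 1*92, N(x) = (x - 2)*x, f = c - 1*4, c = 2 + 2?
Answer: -1589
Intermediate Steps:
c = 4
f = 0 (f = 4 - 1*4 = 4 - 4 = 0)
N(x) = x*(-2 + x) (N(x) = (-2 + x)*x = x*(-2 + x))
S = -10 (S = -10 + 0 = -10)
I = -89 (I = -(-2 - 1) - 1*92 = -1*(-3) - 92 = 3 - 92 = -89)
I + 150*A(S) = -89 + 150*(-10) = -89 - 1500 = -1589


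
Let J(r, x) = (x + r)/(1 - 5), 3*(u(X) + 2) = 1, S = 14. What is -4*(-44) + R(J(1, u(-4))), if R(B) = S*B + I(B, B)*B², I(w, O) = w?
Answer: 38521/216 ≈ 178.34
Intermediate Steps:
u(X) = -5/3 (u(X) = -2 + (⅓)*1 = -2 + ⅓ = -5/3)
J(r, x) = -r/4 - x/4 (J(r, x) = (r + x)/(-4) = (r + x)*(-¼) = -r/4 - x/4)
R(B) = B³ + 14*B (R(B) = 14*B + B*B² = 14*B + B³ = B³ + 14*B)
-4*(-44) + R(J(1, u(-4))) = -4*(-44) + (-¼*1 - ¼*(-5/3))*(14 + (-¼*1 - ¼*(-5/3))²) = 176 + (-¼ + 5/12)*(14 + (-¼ + 5/12)²) = 176 + (14 + (⅙)²)/6 = 176 + (14 + 1/36)/6 = 176 + (⅙)*(505/36) = 176 + 505/216 = 38521/216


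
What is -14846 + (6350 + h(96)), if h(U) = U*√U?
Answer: -8496 + 384*√6 ≈ -7555.4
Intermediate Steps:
h(U) = U^(3/2)
-14846 + (6350 + h(96)) = -14846 + (6350 + 96^(3/2)) = -14846 + (6350 + 384*√6) = -8496 + 384*√6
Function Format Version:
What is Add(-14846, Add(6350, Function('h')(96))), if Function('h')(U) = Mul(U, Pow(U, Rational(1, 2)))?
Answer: Add(-8496, Mul(384, Pow(6, Rational(1, 2)))) ≈ -7555.4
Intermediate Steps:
Function('h')(U) = Pow(U, Rational(3, 2))
Add(-14846, Add(6350, Function('h')(96))) = Add(-14846, Add(6350, Pow(96, Rational(3, 2)))) = Add(-14846, Add(6350, Mul(384, Pow(6, Rational(1, 2))))) = Add(-8496, Mul(384, Pow(6, Rational(1, 2))))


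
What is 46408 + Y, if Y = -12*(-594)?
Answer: 53536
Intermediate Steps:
Y = 7128
46408 + Y = 46408 + 7128 = 53536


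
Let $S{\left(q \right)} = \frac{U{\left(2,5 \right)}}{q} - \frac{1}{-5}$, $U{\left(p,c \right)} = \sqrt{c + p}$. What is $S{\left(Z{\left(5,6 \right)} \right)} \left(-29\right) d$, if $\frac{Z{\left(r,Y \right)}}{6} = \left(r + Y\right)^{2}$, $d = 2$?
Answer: $- \frac{58}{5} - \frac{29 \sqrt{7}}{363} \approx -11.811$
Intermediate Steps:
$Z{\left(r,Y \right)} = 6 \left(Y + r\right)^{2}$ ($Z{\left(r,Y \right)} = 6 \left(r + Y\right)^{2} = 6 \left(Y + r\right)^{2}$)
$S{\left(q \right)} = \frac{1}{5} + \frac{\sqrt{7}}{q}$ ($S{\left(q \right)} = \frac{\sqrt{5 + 2}}{q} - \frac{1}{-5} = \frac{\sqrt{7}}{q} - - \frac{1}{5} = \frac{\sqrt{7}}{q} + \frac{1}{5} = \frac{1}{5} + \frac{\sqrt{7}}{q}$)
$S{\left(Z{\left(5,6 \right)} \right)} \left(-29\right) d = \frac{\sqrt{7} + \frac{6 \left(6 + 5\right)^{2}}{5}}{6 \left(6 + 5\right)^{2}} \left(-29\right) 2 = \frac{\sqrt{7} + \frac{6 \cdot 11^{2}}{5}}{6 \cdot 11^{2}} \left(-29\right) 2 = \frac{\sqrt{7} + \frac{6 \cdot 121}{5}}{6 \cdot 121} \left(-29\right) 2 = \frac{\sqrt{7} + \frac{1}{5} \cdot 726}{726} \left(-29\right) 2 = \frac{\sqrt{7} + \frac{726}{5}}{726} \left(-29\right) 2 = \frac{\frac{726}{5} + \sqrt{7}}{726} \left(-29\right) 2 = \left(\frac{1}{5} + \frac{\sqrt{7}}{726}\right) \left(-29\right) 2 = \left(- \frac{29}{5} - \frac{29 \sqrt{7}}{726}\right) 2 = - \frac{58}{5} - \frac{29 \sqrt{7}}{363}$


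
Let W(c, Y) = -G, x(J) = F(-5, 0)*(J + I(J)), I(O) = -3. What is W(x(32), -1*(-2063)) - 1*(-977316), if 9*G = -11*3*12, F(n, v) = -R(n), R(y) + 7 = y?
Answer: 977360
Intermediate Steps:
R(y) = -7 + y
F(n, v) = 7 - n (F(n, v) = -(-7 + n) = 7 - n)
G = -44 (G = (-11*3*12)/9 = (-33*12)/9 = (⅑)*(-396) = -44)
x(J) = -36 + 12*J (x(J) = (7 - 1*(-5))*(J - 3) = (7 + 5)*(-3 + J) = 12*(-3 + J) = -36 + 12*J)
W(c, Y) = 44 (W(c, Y) = -1*(-44) = 44)
W(x(32), -1*(-2063)) - 1*(-977316) = 44 - 1*(-977316) = 44 + 977316 = 977360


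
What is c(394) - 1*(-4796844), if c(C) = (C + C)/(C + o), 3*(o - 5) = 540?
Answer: 2777373464/579 ≈ 4.7968e+6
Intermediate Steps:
o = 185 (o = 5 + (⅓)*540 = 5 + 180 = 185)
c(C) = 2*C/(185 + C) (c(C) = (C + C)/(C + 185) = (2*C)/(185 + C) = 2*C/(185 + C))
c(394) - 1*(-4796844) = 2*394/(185 + 394) - 1*(-4796844) = 2*394/579 + 4796844 = 2*394*(1/579) + 4796844 = 788/579 + 4796844 = 2777373464/579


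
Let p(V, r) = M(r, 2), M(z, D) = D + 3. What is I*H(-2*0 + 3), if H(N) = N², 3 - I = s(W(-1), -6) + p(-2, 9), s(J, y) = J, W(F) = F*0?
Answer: -18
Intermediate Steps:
W(F) = 0
M(z, D) = 3 + D
p(V, r) = 5 (p(V, r) = 3 + 2 = 5)
I = -2 (I = 3 - (0 + 5) = 3 - 1*5 = 3 - 5 = -2)
I*H(-2*0 + 3) = -2*(-2*0 + 3)² = -2*(0 + 3)² = -2*3² = -2*9 = -18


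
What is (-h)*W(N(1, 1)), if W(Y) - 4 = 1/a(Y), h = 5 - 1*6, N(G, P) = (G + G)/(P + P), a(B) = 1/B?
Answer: 5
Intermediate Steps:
N(G, P) = G/P (N(G, P) = (2*G)/((2*P)) = (2*G)*(1/(2*P)) = G/P)
h = -1 (h = 5 - 6 = -1)
W(Y) = 4 + Y (W(Y) = 4 + 1/(1/Y) = 4 + Y)
(-h)*W(N(1, 1)) = (-1*(-1))*(4 + 1/1) = 1*(4 + 1*1) = 1*(4 + 1) = 1*5 = 5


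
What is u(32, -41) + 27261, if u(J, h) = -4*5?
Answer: 27241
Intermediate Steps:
u(J, h) = -20
u(32, -41) + 27261 = -20 + 27261 = 27241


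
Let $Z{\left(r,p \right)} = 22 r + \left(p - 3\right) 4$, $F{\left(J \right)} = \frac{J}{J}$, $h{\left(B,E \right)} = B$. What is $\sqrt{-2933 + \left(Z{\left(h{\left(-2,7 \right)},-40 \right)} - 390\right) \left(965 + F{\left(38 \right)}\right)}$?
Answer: $i \sqrt{588329} \approx 767.03 i$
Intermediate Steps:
$F{\left(J \right)} = 1$
$Z{\left(r,p \right)} = -12 + 4 p + 22 r$ ($Z{\left(r,p \right)} = 22 r + \left(-3 + p\right) 4 = 22 r + \left(-12 + 4 p\right) = -12 + 4 p + 22 r$)
$\sqrt{-2933 + \left(Z{\left(h{\left(-2,7 \right)},-40 \right)} - 390\right) \left(965 + F{\left(38 \right)}\right)} = \sqrt{-2933 + \left(\left(-12 + 4 \left(-40\right) + 22 \left(-2\right)\right) - 390\right) \left(965 + 1\right)} = \sqrt{-2933 + \left(\left(-12 - 160 - 44\right) - 390\right) 966} = \sqrt{-2933 + \left(-216 - 390\right) 966} = \sqrt{-2933 - 585396} = \sqrt{-588329} = i \sqrt{588329}$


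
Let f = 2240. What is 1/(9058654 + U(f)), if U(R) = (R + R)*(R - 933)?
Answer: 1/14914014 ≈ 6.7051e-8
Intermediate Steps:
U(R) = 2*R*(-933 + R) (U(R) = (2*R)*(-933 + R) = 2*R*(-933 + R))
1/(9058654 + U(f)) = 1/(9058654 + 2*2240*(-933 + 2240)) = 1/(9058654 + 2*2240*1307) = 1/(9058654 + 5855360) = 1/14914014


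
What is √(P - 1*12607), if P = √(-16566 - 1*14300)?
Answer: √(-12607 + I*√30866) ≈ 0.7823 + 112.28*I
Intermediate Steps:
P = I*√30866 (P = √(-16566 - 14300) = √(-30866) = I*√30866 ≈ 175.69*I)
√(P - 1*12607) = √(I*√30866 - 1*12607) = √(I*√30866 - 12607) = √(-12607 + I*√30866)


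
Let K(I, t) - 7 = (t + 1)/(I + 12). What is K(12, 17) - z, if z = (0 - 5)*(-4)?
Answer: -49/4 ≈ -12.250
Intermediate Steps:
K(I, t) = 7 + (1 + t)/(12 + I) (K(I, t) = 7 + (t + 1)/(I + 12) = 7 + (1 + t)/(12 + I))
z = 20 (z = -5*(-4) = 20)
K(12, 17) - z = (85 + 17 + 7*12)/(12 + 12) - 1*20 = (85 + 17 + 84)/24 - 20 = (1/24)*186 - 20 = 31/4 - 20 = -49/4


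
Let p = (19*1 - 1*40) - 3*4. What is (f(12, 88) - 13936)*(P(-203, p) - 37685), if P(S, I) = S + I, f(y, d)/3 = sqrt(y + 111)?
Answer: 528467056 - 113763*sqrt(123) ≈ 5.2721e+8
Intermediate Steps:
f(y, d) = 3*sqrt(111 + y) (f(y, d) = 3*sqrt(y + 111) = 3*sqrt(111 + y))
p = -33 (p = (19 - 40) - 1*12 = -21 - 12 = -33)
P(S, I) = I + S
(f(12, 88) - 13936)*(P(-203, p) - 37685) = (3*sqrt(111 + 12) - 13936)*((-33 - 203) - 37685) = (3*sqrt(123) - 13936)*(-236 - 37685) = (-13936 + 3*sqrt(123))*(-37921) = 528467056 - 113763*sqrt(123)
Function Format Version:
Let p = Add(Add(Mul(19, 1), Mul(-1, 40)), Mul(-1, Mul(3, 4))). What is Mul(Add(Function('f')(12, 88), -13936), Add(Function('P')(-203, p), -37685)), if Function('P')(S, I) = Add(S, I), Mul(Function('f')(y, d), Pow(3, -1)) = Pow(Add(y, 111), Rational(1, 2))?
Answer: Add(528467056, Mul(-113763, Pow(123, Rational(1, 2)))) ≈ 5.2721e+8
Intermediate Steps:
Function('f')(y, d) = Mul(3, Pow(Add(111, y), Rational(1, 2))) (Function('f')(y, d) = Mul(3, Pow(Add(y, 111), Rational(1, 2))) = Mul(3, Pow(Add(111, y), Rational(1, 2))))
p = -33 (p = Add(Add(19, -40), Mul(-1, 12)) = Add(-21, -12) = -33)
Function('P')(S, I) = Add(I, S)
Mul(Add(Function('f')(12, 88), -13936), Add(Function('P')(-203, p), -37685)) = Mul(Add(Mul(3, Pow(Add(111, 12), Rational(1, 2))), -13936), Add(Add(-33, -203), -37685)) = Mul(Add(Mul(3, Pow(123, Rational(1, 2))), -13936), Add(-236, -37685)) = Mul(Add(-13936, Mul(3, Pow(123, Rational(1, 2)))), -37921) = Add(528467056, Mul(-113763, Pow(123, Rational(1, 2))))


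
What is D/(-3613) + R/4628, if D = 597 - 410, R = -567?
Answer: -2914007/16720964 ≈ -0.17427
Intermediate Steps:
D = 187
D/(-3613) + R/4628 = 187/(-3613) - 567/4628 = 187*(-1/3613) - 567*1/4628 = -187/3613 - 567/4628 = -2914007/16720964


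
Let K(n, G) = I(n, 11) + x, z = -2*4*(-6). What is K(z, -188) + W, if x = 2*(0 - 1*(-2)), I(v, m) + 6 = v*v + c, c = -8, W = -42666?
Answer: -40372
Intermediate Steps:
I(v, m) = -14 + v² (I(v, m) = -6 + (v*v - 8) = -6 + (v² - 8) = -6 + (-8 + v²) = -14 + v²)
x = 4 (x = 2*(0 + 2) = 2*2 = 4)
z = 48 (z = -8*(-6) = 48)
K(n, G) = -10 + n² (K(n, G) = (-14 + n²) + 4 = -10 + n²)
K(z, -188) + W = (-10 + 48²) - 42666 = (-10 + 2304) - 42666 = 2294 - 42666 = -40372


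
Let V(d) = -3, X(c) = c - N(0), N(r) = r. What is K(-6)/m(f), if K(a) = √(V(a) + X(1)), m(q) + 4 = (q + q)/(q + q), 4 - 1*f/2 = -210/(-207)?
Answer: -I*√2/3 ≈ -0.4714*I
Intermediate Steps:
f = 412/69 (f = 8 - (-420)/(-207) = 8 - (-420)*(-1)/207 = 8 - 2*70/69 = 8 - 140/69 = 412/69 ≈ 5.9710)
X(c) = c (X(c) = c - 1*0 = c + 0 = c)
m(q) = -3 (m(q) = -4 + (q + q)/(q + q) = -4 + (2*q)/((2*q)) = -4 + (2*q)*(1/(2*q)) = -4 + 1 = -3)
K(a) = I*√2 (K(a) = √(-3 + 1) = √(-2) = I*√2)
K(-6)/m(f) = (I*√2)/(-3) = (I*√2)*(-⅓) = -I*√2/3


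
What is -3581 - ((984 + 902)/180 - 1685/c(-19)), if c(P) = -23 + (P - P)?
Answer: -7586009/2070 ≈ -3664.7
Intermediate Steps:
c(P) = -23 (c(P) = -23 + 0 = -23)
-3581 - ((984 + 902)/180 - 1685/c(-19)) = -3581 - ((984 + 902)/180 - 1685/(-23)) = -3581 - (1886*(1/180) - 1685*(-1/23)) = -3581 - (943/90 + 1685/23) = -3581 - 1*173339/2070 = -3581 - 173339/2070 = -7586009/2070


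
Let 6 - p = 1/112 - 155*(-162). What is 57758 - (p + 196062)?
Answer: -12678399/112 ≈ -1.1320e+5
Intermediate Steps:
p = -2811649/112 (p = 6 - (1/112 - 155*(-162)) = 6 - (1/112 + 25110) = 6 - 1*2812321/112 = 6 - 2812321/112 = -2811649/112 ≈ -25104.)
57758 - (p + 196062) = 57758 - (-2811649/112 + 196062) = 57758 - 1*19147295/112 = 57758 - 19147295/112 = -12678399/112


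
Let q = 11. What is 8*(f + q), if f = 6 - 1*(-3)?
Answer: 160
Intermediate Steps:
f = 9 (f = 6 + 3 = 9)
8*(f + q) = 8*(9 + 11) = 8*20 = 160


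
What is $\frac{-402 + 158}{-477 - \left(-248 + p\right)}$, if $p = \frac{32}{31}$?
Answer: $\frac{7564}{7131} \approx 1.0607$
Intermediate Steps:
$p = \frac{32}{31}$ ($p = 32 \cdot \frac{1}{31} = \frac{32}{31} \approx 1.0323$)
$\frac{-402 + 158}{-477 - \left(-248 + p\right)} = \frac{-402 + 158}{-477 + \left(248 - \frac{32}{31}\right)} = - \frac{244}{-477 + \left(248 - \frac{32}{31}\right)} = - \frac{244}{-477 + \frac{7656}{31}} = - \frac{244}{- \frac{7131}{31}} = \left(-244\right) \left(- \frac{31}{7131}\right) = \frac{7564}{7131}$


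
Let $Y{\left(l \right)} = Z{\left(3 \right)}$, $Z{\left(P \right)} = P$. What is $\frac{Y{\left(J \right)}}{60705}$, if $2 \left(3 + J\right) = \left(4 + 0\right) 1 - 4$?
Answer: $\frac{1}{20235} \approx 4.9419 \cdot 10^{-5}$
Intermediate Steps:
$J = -3$ ($J = -3 + \frac{\left(4 + 0\right) 1 - 4}{2} = -3 + \frac{4 \cdot 1 - 4}{2} = -3 + \frac{4 - 4}{2} = -3 + \frac{1}{2} \cdot 0 = -3 + 0 = -3$)
$Y{\left(l \right)} = 3$
$\frac{Y{\left(J \right)}}{60705} = \frac{3}{60705} = 3 \cdot \frac{1}{60705} = \frac{1}{20235}$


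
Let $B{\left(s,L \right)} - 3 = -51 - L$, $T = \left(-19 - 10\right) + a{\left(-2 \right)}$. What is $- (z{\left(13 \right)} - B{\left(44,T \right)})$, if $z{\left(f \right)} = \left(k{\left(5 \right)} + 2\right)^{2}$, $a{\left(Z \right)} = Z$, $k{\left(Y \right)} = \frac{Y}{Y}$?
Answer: $-26$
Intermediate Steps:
$k{\left(Y \right)} = 1$
$z{\left(f \right)} = 9$ ($z{\left(f \right)} = \left(1 + 2\right)^{2} = 3^{2} = 9$)
$T = -31$ ($T = \left(-19 - 10\right) - 2 = -29 - 2 = -31$)
$B{\left(s,L \right)} = -48 - L$ ($B{\left(s,L \right)} = 3 - \left(51 + L\right) = -48 - L$)
$- (z{\left(13 \right)} - B{\left(44,T \right)}) = - (9 - \left(-48 - -31\right)) = - (9 - \left(-48 + 31\right)) = - (9 - -17) = - (9 + 17) = \left(-1\right) 26 = -26$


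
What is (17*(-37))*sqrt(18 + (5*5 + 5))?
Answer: -2516*sqrt(3) ≈ -4357.8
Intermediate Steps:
(17*(-37))*sqrt(18 + (5*5 + 5)) = -629*sqrt(18 + (25 + 5)) = -629*sqrt(18 + 30) = -2516*sqrt(3)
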